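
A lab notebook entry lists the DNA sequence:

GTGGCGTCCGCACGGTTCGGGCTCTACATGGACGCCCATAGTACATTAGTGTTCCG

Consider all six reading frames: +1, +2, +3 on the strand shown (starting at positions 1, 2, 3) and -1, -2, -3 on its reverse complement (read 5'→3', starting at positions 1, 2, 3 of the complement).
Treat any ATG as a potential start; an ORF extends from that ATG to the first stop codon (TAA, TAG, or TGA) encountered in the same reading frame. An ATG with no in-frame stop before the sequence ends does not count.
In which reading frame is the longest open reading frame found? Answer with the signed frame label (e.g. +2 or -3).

-1

Reverse complement (5'→3'): CGGAACACTAATGTACTATGGGCGTCCATGTAGAGCCCGAACCGTGCGGACGCCAC
Frame +1: GTG GCG TCC GCA CGG TTC GGG CTC TAC ATG GAC GCC CAT AGT ACA TTA GTG TTC — no ATG→stop ORF.
Frame +2: TGG CGT CCG CAC GGT TCG GGC TCT ACA TGG ACG CCC ATA GTA CAT TAG TGT TCC — no ATG→stop ORF.
Frame +3: GGC GTC CGC ACG GTT CGG GCT CTA CAT GGA CGC CCA TAG TAC ATT AGT GTT CCG — no ATG→stop ORF.
Frame -1: CGG AAC ACT AAT GTA CTA TGG GCG TCC ATG TAG AGC CCG AAC CGT GCG GAC GCC — ATG at 28, stop TAG at 31 → 6 nt.
Frame -2: GGA ACA CTA ATG TAC TAT GGG CGT CCA TGT AGA GCC CGA ACC GTG CGG ACG CCA — no ATG→stop ORF.
Frame -3: GAA CAC TAA TGT ACT ATG GGC GTC CAT GTA GAG CCC GAA CCG TGC GGA CGC CAC — no ATG→stop ORF.
Longest ORF is 6 nt in frame -1 (positions 28–33).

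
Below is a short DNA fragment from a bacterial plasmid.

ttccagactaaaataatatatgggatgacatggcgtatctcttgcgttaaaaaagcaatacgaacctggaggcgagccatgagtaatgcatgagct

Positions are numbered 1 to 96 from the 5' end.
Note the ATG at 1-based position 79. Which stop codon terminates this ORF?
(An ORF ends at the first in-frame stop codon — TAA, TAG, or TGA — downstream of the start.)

TGA

Codons from position 79: ATG (79–81), AGT (82–84), AAT (85–87), GCA (88–90), TGA (91–93).
The first in-frame stop codon is TGA.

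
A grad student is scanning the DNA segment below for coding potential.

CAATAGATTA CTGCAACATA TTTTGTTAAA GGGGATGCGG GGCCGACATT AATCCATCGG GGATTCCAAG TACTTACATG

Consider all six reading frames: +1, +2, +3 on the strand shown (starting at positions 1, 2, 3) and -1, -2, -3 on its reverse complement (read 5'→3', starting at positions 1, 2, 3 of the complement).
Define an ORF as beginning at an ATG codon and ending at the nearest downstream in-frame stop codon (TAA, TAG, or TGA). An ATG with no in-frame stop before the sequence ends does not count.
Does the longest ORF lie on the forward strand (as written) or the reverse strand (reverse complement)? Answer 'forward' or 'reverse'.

Reverse complement (5'→3'): CATGTAAGTACTTGGAATCCCCGATGGATTAATGTCGGCCCCGCATCCCCTTTAACAAAATATGTTGCAGTAATCTATTG
Frame +1: CAA TAG ATT ACT GCA ACA TAT TTT GTT AAA GGG GAT GCG GGG CCG ACA TTA ATC CAT CGG GGA TTC CAA GTA CTT ACA — no ATG→stop ORF.
Frame +2: AAT AGA TTA CTG CAA CAT ATT TTG TTA AAG GGG ATG CGG GGC CGA CAT TAA TCC ATC GGG GAT TCC AAG TAC TTA CAT — ATG at 35, stop TAA at 50 → 18 nt.
Frame +3: ATA GAT TAC TGC AAC ATA TTT TGT TAA AGG GGA TGC GGG GCC GAC ATT AAT CCA TCG GGG ATT CCA AGT ACT TAC ATG — no ATG→stop ORF.
Frame -1: CAT GTA AGT ACT TGG AAT CCC CGA TGG ATT AAT GTC GGC CCC GCA TCC CCT TTA ACA AAA TAT GTT GCA GTA ATC TAT — no ATG→stop ORF.
Frame -2: ATG TAA GTA CTT GGA ATC CCC GAT GGA TTA ATG TCG GCC CCG CAT CCC CTT TAA CAA AAT ATG TTG CAG TAA TCT ATT — ATG at 2, stop TAA at 5 → 6 nt; ATG at 32, stop TAA at 53 → 24 nt; ATG at 62, stop TAA at 71 → 12 nt.
Frame -3: TGT AAG TAC TTG GAA TCC CCG ATG GAT TAA TGT CGG CCC CGC ATC CCC TTT AAC AAA ATA TGT TGC AGT AAT CTA TTG — ATG at 24, stop TAA at 30 → 9 nt.
Forward-strand max 18 nt; reverse-strand max 24 nt. The reverse strand has the longer ORF.

reverse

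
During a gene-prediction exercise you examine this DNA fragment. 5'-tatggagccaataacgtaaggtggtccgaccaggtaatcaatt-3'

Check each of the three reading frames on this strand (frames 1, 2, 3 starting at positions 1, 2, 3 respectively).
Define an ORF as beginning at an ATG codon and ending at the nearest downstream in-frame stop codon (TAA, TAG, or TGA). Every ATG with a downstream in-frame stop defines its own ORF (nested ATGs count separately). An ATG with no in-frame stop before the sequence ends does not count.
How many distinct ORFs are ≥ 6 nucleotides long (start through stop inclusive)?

1

Frame 1: TAT GGA GCC AAT AAC GTA AGG TGG TCC GAC CAG GTA ATC AAT — no ATG→stop ORF.
Frame 2: ATG GAG CCA ATA ACG TAA GGT GGT CCG ACC AGG TAA TCA ATT — ATG at 2, stop TAA at 17 → 18 nt.
Frame 3: TGG AGC CAA TAA CGT AAG GTG GTC CGA CCA GGT AAT CAA — no ATG→stop ORF.
ORFs ≥ 6 nucleotides: frame 2 2–19 (18 nucleotides). Count = 1.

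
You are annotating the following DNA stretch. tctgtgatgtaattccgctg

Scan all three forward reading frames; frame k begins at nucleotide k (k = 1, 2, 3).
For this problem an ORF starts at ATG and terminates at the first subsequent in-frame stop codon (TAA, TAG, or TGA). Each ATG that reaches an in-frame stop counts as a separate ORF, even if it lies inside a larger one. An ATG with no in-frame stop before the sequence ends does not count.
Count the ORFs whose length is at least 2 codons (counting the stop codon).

1

Frame 1: TCT GTG ATG TAA TTC CGC — ATG at 7, stop TAA at 10 → 6 nt.
Frame 2: CTG TGA TGT AAT TCC GCT — no ATG→stop ORF.
Frame 3: TGT GAT GTA ATT CCG CTG — no ATG→stop ORF.
ORFs ≥ 2 codons: frame 1 7–12 (2 codons). Count = 1.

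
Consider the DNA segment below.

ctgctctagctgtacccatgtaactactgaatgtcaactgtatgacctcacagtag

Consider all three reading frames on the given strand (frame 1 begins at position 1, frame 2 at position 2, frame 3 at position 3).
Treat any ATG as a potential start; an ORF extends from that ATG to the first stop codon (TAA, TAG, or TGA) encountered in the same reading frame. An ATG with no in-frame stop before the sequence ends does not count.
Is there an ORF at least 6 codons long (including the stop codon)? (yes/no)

no

Frame 1: CTG CTC TAG CTG TAC CCA TGT AAC TAC TGA ATG TCA ACT GTA TGA CCT CAC AGT — ATG at 31, stop TGA at 43 → 15 nt.
Frame 2: TGC TCT AGC TGT ACC CAT GTA ACT ACT GAA TGT CAA CTG TAT GAC CTC ACA GTA — no ATG→stop ORF.
Frame 3: GCT CTA GCT GTA CCC ATG TAA CTA CTG AAT GTC AAC TGT ATG ACC TCA CAG TAG — ATG at 18, stop TAA at 21 → 6 nt; ATG at 42, stop TAG at 54 → 15 nt.
Largest ORF found is 5 codons < 6, so no.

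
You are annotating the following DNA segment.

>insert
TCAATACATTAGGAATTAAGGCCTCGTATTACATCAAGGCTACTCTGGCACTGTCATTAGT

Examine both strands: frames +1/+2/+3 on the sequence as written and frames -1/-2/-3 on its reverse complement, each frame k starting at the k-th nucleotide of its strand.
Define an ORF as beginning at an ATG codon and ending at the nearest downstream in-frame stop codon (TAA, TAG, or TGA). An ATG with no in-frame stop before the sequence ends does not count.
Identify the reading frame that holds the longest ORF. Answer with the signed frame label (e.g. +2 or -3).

-2

Reverse complement (5'→3'): ACTAATGACAGTGCCAGAGTAGCCTTGATGTAATACGAGGCCTTAATTCCTAATGTATTGA
Frame +1: TCA ATA CAT TAG GAA TTA AGG CCT CGT ATT ACA TCA AGG CTA CTC TGG CAC TGT CAT TAG — no ATG→stop ORF.
Frame +2: CAA TAC ATT AGG AAT TAA GGC CTC GTA TTA CAT CAA GGC TAC TCT GGC ACT GTC ATT AGT — no ATG→stop ORF.
Frame +3: AAT ACA TTA GGA ATT AAG GCC TCG TAT TAC ATC AAG GCT ACT CTG GCA CTG TCA TTA — no ATG→stop ORF.
Frame -1: ACT AAT GAC AGT GCC AGA GTA GCC TTG ATG TAA TAC GAG GCC TTA ATT CCT AAT GTA TTG — ATG at 28, stop TAA at 31 → 6 nt.
Frame -2: CTA ATG ACA GTG CCA GAG TAG CCT TGA TGT AAT ACG AGG CCT TAA TTC CTA ATG TAT TGA — ATG at 5, stop TAG at 20 → 18 nt; ATG at 53, stop TGA at 59 → 9 nt.
Frame -3: TAA TGA CAG TGC CAG AGT AGC CTT GAT GTA ATA CGA GGC CTT AAT TCC TAA TGT ATT — no ATG→stop ORF.
Longest ORF is 18 nt in frame -2 (positions 5–22).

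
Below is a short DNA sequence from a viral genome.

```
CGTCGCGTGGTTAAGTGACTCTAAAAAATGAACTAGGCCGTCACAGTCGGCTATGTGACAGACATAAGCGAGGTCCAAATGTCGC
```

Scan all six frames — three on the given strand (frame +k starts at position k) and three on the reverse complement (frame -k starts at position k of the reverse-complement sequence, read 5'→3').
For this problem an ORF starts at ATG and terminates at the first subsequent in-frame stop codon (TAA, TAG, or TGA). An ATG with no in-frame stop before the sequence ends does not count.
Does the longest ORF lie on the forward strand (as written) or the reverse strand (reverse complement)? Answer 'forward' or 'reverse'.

reverse

Reverse complement (5'→3'): GCGACATTTGGACCTCGCTTATGTCTGTCACATAGCCGACTGTGACGGCCTAGTTCATTTTTTAGAGTCACTTAACCACGCGACG
Frame +1: CGT CGC GTG GTT AAG TGA CTC TAA AAA ATG AAC TAG GCC GTC ACA GTC GGC TAT GTG ACA GAC ATA AGC GAG GTC CAA ATG TCG — ATG at 28, stop TAG at 34 → 9 nt.
Frame +2: GTC GCG TGG TTA AGT GAC TCT AAA AAA TGA ACT AGG CCG TCA CAG TCG GCT ATG TGA CAG ACA TAA GCG AGG TCC AAA TGT CGC — ATG at 53, stop TGA at 56 → 6 nt.
Frame +3: TCG CGT GGT TAA GTG ACT CTA AAA AAT GAA CTA GGC CGT CAC AGT CGG CTA TGT GAC AGA CAT AAG CGA GGT CCA AAT GTC — no ATG→stop ORF.
Frame -1: GCG ACA TTT GGA CCT CGC TTA TGT CTG TCA CAT AGC CGA CTG TGA CGG CCT AGT TCA TTT TTT AGA GTC ACT TAA CCA CGC GAC — no ATG→stop ORF.
Frame -2: CGA CAT TTG GAC CTC GCT TAT GTC TGT CAC ATA GCC GAC TGT GAC GGC CTA GTT CAT TTT TTA GAG TCA CTT AAC CAC GCG ACG — no ATG→stop ORF.
Frame -3: GAC ATT TGG ACC TCG CTT ATG TCT GTC ACA TAG CCG ACT GTG ACG GCC TAG TTC ATT TTT TAG AGT CAC TTA ACC ACG CGA — ATG at 21, stop TAG at 33 → 15 nt.
Forward-strand max 9 nt; reverse-strand max 15 nt. The reverse strand has the longer ORF.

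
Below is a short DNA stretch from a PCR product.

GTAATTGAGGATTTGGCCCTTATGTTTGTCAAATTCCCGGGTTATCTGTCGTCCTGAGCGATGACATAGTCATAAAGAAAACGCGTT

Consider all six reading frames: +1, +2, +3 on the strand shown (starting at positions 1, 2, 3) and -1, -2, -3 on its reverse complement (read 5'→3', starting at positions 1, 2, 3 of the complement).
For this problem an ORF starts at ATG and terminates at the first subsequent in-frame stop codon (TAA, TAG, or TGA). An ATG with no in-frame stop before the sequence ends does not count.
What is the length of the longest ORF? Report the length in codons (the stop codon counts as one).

15

Reverse complement (5'→3'): AACGCGTTTTCTTTATGACTATGTCATCGCTCAGGACGACAGATAACCCGGGAATTTGACAAACATAAGGGCCAAATCCTCAATTAC
Frame +1: GTA ATT GAG GAT TTG GCC CTT ATG TTT GTC AAA TTC CCG GGT TAT CTG TCG TCC TGA GCG ATG ACA TAG TCA TAA AGA AAA CGC GTT — ATG at 22, stop TGA at 55 → 36 nt; ATG at 61, stop TAG at 67 → 9 nt.
Frame +2: TAA TTG AGG ATT TGG CCC TTA TGT TTG TCA AAT TCC CGG GTT ATC TGT CGT CCT GAG CGA TGA CAT AGT CAT AAA GAA AAC GCG — no ATG→stop ORF.
Frame +3: AAT TGA GGA TTT GGC CCT TAT GTT TGT CAA ATT CCC GGG TTA TCT GTC GTC CTG AGC GAT GAC ATA GTC ATA AAG AAA ACG CGT — no ATG→stop ORF.
Frame -1: AAC GCG TTT TCT TTA TGA CTA TGT CAT CGC TCA GGA CGA CAG ATA ACC CGG GAA TTT GAC AAA CAT AAG GGC CAA ATC CTC AAT TAC — no ATG→stop ORF.
Frame -2: ACG CGT TTT CTT TAT GAC TAT GTC ATC GCT CAG GAC GAC AGA TAA CCC GGG AAT TTG ACA AAC ATA AGG GCC AAA TCC TCA ATT — no ATG→stop ORF.
Frame -3: CGC GTT TTC TTT ATG ACT ATG TCA TCG CTC AGG ACG ACA GAT AAC CCG GGA ATT TGA CAA ACA TAA GGG CCA AAT CCT CAA TTA — ATG at 15, stop TGA at 57 → 45 nt; ATG at 21, stop TGA at 57 → 39 nt.
Longest: frame -3, positions 15–59, 45 nt = 15 codons = 14 aa. → 15 codons.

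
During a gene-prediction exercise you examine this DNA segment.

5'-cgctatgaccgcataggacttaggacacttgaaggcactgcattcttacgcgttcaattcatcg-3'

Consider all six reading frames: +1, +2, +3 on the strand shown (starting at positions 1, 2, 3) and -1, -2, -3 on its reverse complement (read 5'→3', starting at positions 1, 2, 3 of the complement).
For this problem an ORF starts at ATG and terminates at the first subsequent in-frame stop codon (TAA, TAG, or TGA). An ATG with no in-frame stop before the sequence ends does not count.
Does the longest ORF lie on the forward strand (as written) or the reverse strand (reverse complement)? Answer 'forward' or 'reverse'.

Reverse complement (5'→3'): CGATGAATTGAACGCGTAAGAATGCAGTGCCTTCAAGTGTCCTAAGTCCTATGCGGTCATAGCG
Frame +1: CGC TAT GAC CGC ATA GGA CTT AGG ACA CTT GAA GGC ACT GCA TTC TTA CGC GTT CAA TTC ATC — no ATG→stop ORF.
Frame +2: GCT ATG ACC GCA TAG GAC TTA GGA CAC TTG AAG GCA CTG CAT TCT TAC GCG TTC AAT TCA TCG — ATG at 5, stop TAG at 14 → 12 nt.
Frame +3: CTA TGA CCG CAT AGG ACT TAG GAC ACT TGA AGG CAC TGC ATT CTT ACG CGT TCA ATT CAT — no ATG→stop ORF.
Frame -1: CGA TGA ATT GAA CGC GTA AGA ATG CAG TGC CTT CAA GTG TCC TAA GTC CTA TGC GGT CAT AGC — ATG at 22, stop TAA at 43 → 24 nt.
Frame -2: GAT GAA TTG AAC GCG TAA GAA TGC AGT GCC TTC AAG TGT CCT AAG TCC TAT GCG GTC ATA GCG — no ATG→stop ORF.
Frame -3: ATG AAT TGA ACG CGT AAG AAT GCA GTG CCT TCA AGT GTC CTA AGT CCT ATG CGG TCA TAG — ATG at 3, stop TGA at 9 → 9 nt; ATG at 51, stop TAG at 60 → 12 nt.
Forward-strand max 12 nt; reverse-strand max 24 nt. The reverse strand has the longer ORF.

reverse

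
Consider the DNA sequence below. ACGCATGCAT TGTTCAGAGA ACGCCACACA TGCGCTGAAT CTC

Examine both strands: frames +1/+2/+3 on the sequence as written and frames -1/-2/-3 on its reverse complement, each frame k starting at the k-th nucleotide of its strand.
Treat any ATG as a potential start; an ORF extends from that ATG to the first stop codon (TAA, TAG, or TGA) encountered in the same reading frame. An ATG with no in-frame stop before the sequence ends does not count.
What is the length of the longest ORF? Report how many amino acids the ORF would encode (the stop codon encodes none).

5

Reverse complement (5'→3'): GAGATTCAGCGCATGTGTGGCGTTCTCTGAACAATGCATGCGT
Frame +1: ACG CAT GCA TTG TTC AGA GAA CGC CAC ACA TGC GCT GAA TCT — no ATG→stop ORF.
Frame +2: CGC ATG CAT TGT TCA GAG AAC GCC ACA CAT GCG CTG AAT CTC — no ATG→stop ORF.
Frame +3: GCA TGC ATT GTT CAG AGA ACG CCA CAC ATG CGC TGA ATC — ATG at 30, stop TGA at 36 → 9 nt.
Frame -1: GAG ATT CAG CGC ATG TGT GGC GTT CTC TGA ACA ATG CAT GCG — ATG at 13, stop TGA at 28 → 18 nt.
Frame -2: AGA TTC AGC GCA TGT GTG GCG TTC TCT GAA CAA TGC ATG CGT — no ATG→stop ORF.
Frame -3: GAT TCA GCG CAT GTG TGG CGT TCT CTG AAC AAT GCA TGC — no ATG→stop ORF.
Longest: frame -1, positions 13–30, 18 nt = 6 codons = 5 aa. → 5 amino acids.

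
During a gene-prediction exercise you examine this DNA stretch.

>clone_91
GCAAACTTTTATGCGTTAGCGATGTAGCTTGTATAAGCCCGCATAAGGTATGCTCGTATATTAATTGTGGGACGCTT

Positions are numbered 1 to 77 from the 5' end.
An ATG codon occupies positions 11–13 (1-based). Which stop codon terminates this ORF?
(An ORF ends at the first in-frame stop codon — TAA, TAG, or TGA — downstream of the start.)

Codons from position 11: ATG (11–13), CGT (14–16), TAG (17–19).
The first in-frame stop codon is TAG.

TAG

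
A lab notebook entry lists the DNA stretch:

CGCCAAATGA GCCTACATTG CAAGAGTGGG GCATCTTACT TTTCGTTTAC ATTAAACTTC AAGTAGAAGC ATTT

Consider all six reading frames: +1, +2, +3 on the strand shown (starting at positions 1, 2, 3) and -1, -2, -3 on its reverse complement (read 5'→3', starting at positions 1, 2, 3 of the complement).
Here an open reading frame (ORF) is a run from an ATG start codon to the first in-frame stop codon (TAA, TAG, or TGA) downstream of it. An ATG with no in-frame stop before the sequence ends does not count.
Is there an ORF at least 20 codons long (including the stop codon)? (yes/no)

Reverse complement (5'→3'): AAATGCTTCTACTTGAAGTTTAATGTAAACGAAAAGTAAGATGCCCCACTCTTGCAATGTAGGCTCATTTGGCG
Frame +1: CGC CAA ATG AGC CTA CAT TGC AAG AGT GGG GCA TCT TAC TTT TCG TTT ACA TTA AAC TTC AAG TAG AAG CAT — ATG at 7, stop TAG at 64 → 60 nt.
Frame +2: GCC AAA TGA GCC TAC ATT GCA AGA GTG GGG CAT CTT ACT TTT CGT TTA CAT TAA ACT TCA AGT AGA AGC ATT — no ATG→stop ORF.
Frame +3: CCA AAT GAG CCT ACA TTG CAA GAG TGG GGC ATC TTA CTT TTC GTT TAC ATT AAA CTT CAA GTA GAA GCA TTT — no ATG→stop ORF.
Frame -1: AAA TGC TTC TAC TTG AAG TTT AAT GTA AAC GAA AAG TAA GAT GCC CCA CTC TTG CAA TGT AGG CTC ATT TGG — no ATG→stop ORF.
Frame -2: AAT GCT TCT ACT TGA AGT TTA ATG TAA ACG AAA AGT AAG ATG CCC CAC TCT TGC AAT GTA GGC TCA TTT GGC — ATG at 23, stop TAA at 26 → 6 nt.
Frame -3: ATG CTT CTA CTT GAA GTT TAA TGT AAA CGA AAA GTA AGA TGC CCC ACT CTT GCA ATG TAG GCT CAT TTG GCG — ATG at 3, stop TAA at 21 → 21 nt; ATG at 57, stop TAG at 60 → 6 nt.
Frame +1 has an ORF of 20 codons (positions 7–66) ≥ 20, so yes.

yes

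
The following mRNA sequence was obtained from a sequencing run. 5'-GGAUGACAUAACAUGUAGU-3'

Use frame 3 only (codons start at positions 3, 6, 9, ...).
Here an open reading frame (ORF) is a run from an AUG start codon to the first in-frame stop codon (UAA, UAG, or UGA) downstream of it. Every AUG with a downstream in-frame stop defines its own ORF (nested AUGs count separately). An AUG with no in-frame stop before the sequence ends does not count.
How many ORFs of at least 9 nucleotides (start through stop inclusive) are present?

1

Frame 3: AUG ACA UAA CAU GUA — AUG at 3, stop UAA at 9 → 9 nt.
ORFs ≥ 9 nucleotides: frame 3 3–11 (9 nucleotides). Count = 1.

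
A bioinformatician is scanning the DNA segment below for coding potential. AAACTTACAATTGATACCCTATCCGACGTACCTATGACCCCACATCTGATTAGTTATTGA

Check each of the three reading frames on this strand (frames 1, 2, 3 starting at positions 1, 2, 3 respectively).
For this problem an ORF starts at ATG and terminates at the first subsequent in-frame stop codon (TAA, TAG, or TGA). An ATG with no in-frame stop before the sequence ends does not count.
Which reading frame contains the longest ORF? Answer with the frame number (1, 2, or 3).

Frame 1: AAA CTT ACA ATT GAT ACC CTA TCC GAC GTA CCT ATG ACC CCA CAT CTG ATT AGT TAT TGA — ATG at 34, stop TGA at 58 → 27 nt.
Frame 2: AAC TTA CAA TTG ATA CCC TAT CCG ACG TAC CTA TGA CCC CAC ATC TGA TTA GTT ATT — no ATG→stop ORF.
Frame 3: ACT TAC AAT TGA TAC CCT ATC CGA CGT ACC TAT GAC CCC ACA TCT GAT TAG TTA TTG — no ATG→stop ORF.
Longest ORF is 27 nt in frame 1 (positions 34–60).

1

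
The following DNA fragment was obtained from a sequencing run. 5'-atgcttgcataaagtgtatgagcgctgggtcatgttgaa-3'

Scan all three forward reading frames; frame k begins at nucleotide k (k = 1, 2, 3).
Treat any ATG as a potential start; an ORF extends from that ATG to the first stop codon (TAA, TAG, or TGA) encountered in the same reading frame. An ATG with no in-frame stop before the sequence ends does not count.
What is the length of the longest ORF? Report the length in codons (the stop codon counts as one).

7

Frame 1: ATG CTT GCA TAA AGT GTA TGA GCG CTG GGT CAT GTT GAA — ATG at 1, stop TAA at 10 → 12 nt.
Frame 2: TGC TTG CAT AAA GTG TAT GAG CGC TGG GTC ATG TTG — no ATG→stop ORF.
Frame 3: GCT TGC ATA AAG TGT ATG AGC GCT GGG TCA TGT TGA — ATG at 18, stop TGA at 36 → 21 nt.
Longest: frame 3, positions 18–38, 21 nt = 7 codons = 6 aa. → 7 codons.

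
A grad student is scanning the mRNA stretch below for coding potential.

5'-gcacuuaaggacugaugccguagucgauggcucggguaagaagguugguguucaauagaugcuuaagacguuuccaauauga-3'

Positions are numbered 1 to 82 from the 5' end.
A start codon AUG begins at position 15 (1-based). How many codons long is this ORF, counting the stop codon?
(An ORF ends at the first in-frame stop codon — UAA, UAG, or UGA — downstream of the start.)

3

Codons from position 15: AUG (15–17), CCG (18–20), UAG (21–23).
UAG is the first in-frame stop; that's 3 codons including the stop.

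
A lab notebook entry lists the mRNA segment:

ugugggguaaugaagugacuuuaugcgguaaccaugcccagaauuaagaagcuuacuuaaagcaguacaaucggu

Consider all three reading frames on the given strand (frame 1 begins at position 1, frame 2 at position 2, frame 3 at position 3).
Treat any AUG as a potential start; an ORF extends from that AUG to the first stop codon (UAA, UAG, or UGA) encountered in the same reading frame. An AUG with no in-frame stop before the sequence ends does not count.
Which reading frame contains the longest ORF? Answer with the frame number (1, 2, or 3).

Frame 1: UGU GGG GUA AUG AAG UGA CUU UAU GCG GUA ACC AUG CCC AGA AUU AAG AAG CUU ACU UAA AGC AGU ACA AUC GGU — AUG at 10, stop UGA at 16 → 9 nt; AUG at 34, stop UAA at 58 → 27 nt.
Frame 2: GUG GGG UAA UGA AGU GAC UUU AUG CGG UAA CCA UGC CCA GAA UUA AGA AGC UUA CUU AAA GCA GUA CAA UCG — AUG at 23, stop UAA at 29 → 9 nt.
Frame 3: UGG GGU AAU GAA GUG ACU UUA UGC GGU AAC CAU GCC CAG AAU UAA GAA GCU UAC UUA AAG CAG UAC AAU CGG — no AUG→stop ORF.
Longest ORF is 27 nt in frame 1 (positions 34–60).

1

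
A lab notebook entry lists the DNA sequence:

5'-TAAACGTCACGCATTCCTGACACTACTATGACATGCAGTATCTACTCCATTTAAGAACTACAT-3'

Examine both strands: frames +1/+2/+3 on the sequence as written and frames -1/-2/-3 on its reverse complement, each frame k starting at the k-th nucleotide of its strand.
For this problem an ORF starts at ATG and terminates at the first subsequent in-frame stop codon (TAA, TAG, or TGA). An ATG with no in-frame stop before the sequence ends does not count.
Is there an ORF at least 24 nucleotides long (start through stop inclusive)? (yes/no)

yes

Reverse complement (5'→3'): ATGTAGTTCTTAAATGGAGTAGATACTGCATGTCATAGTAGTGTCAGGAATGCGTGACGTTTA
Frame +1: TAA ACG TCA CGC ATT CCT GAC ACT ACT ATG ACA TGC AGT ATC TAC TCC ATT TAA GAA CTA CAT — ATG at 28, stop TAA at 52 → 27 nt.
Frame +2: AAA CGT CAC GCA TTC CTG ACA CTA CTA TGA CAT GCA GTA TCT ACT CCA TTT AAG AAC TAC — no ATG→stop ORF.
Frame +3: AAC GTC ACG CAT TCC TGA CAC TAC TAT GAC ATG CAG TAT CTA CTC CAT TTA AGA ACT ACA — no ATG→stop ORF.
Frame -1: ATG TAG TTC TTA AAT GGA GTA GAT ACT GCA TGT CAT AGT AGT GTC AGG AAT GCG TGA CGT TTA — ATG at 1, stop TAG at 4 → 6 nt.
Frame -2: TGT AGT TCT TAA ATG GAG TAG ATA CTG CAT GTC ATA GTA GTG TCA GGA ATG CGT GAC GTT — ATG at 14, stop TAG at 20 → 9 nt.
Frame -3: GTA GTT CTT AAA TGG AGT AGA TAC TGC ATG TCA TAG TAG TGT CAG GAA TGC GTG ACG TTT — ATG at 30, stop TAG at 36 → 9 nt.
Frame +1 has an ORF of 27 nucleotides (positions 28–54) ≥ 24, so yes.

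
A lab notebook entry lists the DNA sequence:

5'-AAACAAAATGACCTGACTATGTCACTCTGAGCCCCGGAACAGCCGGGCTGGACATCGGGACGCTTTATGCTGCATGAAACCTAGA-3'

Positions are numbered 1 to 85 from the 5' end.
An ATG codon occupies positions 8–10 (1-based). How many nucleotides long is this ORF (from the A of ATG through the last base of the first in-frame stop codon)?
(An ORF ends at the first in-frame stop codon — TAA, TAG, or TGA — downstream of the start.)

9

Codons from position 8: ATG (8–10), ACC (11–13), TGA (14–16).
TGA is the first in-frame stop; ORF spans 8–16, 9 nucleotides.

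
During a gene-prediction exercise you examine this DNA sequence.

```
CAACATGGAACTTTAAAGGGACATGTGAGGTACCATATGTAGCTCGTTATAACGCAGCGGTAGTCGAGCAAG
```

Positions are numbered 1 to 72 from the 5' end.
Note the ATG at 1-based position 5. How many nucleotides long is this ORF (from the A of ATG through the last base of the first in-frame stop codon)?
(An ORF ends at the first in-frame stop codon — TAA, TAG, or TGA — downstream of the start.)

12

Codons from position 5: ATG (5–7), GAA (8–10), CTT (11–13), TAA (14–16).
TAA is the first in-frame stop; ORF spans 5–16, 12 nucleotides.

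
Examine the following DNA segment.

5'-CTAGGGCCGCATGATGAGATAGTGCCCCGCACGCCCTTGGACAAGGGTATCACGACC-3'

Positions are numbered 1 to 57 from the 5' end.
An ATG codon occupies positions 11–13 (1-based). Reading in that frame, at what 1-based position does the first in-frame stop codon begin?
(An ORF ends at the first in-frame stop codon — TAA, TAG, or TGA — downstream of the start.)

20

Codons from position 11: ATG (11–13), ATG (14–16), AGA (17–19), TAG (20–22).
TAG is a stop codon; it begins at position 20.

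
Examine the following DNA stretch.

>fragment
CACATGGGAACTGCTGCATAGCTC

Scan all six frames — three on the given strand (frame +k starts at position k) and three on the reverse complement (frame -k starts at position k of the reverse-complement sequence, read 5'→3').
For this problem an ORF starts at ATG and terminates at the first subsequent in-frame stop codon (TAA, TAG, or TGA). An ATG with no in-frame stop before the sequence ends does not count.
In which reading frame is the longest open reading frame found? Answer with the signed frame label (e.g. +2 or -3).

+1

Reverse complement (5'→3'): GAGCTATGCAGCAGTTCCCATGTG
Frame +1: CAC ATG GGA ACT GCT GCA TAG CTC — ATG at 4, stop TAG at 19 → 18 nt.
Frame +2: ACA TGG GAA CTG CTG CAT AGC — no ATG→stop ORF.
Frame +3: CAT GGG AAC TGC TGC ATA GCT — no ATG→stop ORF.
Frame -1: GAG CTA TGC AGC AGT TCC CAT GTG — no ATG→stop ORF.
Frame -2: AGC TAT GCA GCA GTT CCC ATG — no ATG→stop ORF.
Frame -3: GCT ATG CAG CAG TTC CCA TGT — no ATG→stop ORF.
Longest ORF is 18 nt in frame +1 (positions 4–21).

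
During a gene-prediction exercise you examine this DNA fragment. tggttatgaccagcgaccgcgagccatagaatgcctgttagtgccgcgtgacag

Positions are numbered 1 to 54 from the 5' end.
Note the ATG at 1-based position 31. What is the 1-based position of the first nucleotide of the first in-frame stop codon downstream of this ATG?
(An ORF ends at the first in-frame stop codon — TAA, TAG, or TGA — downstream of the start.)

Codons from position 31: ATG (31–33), CCT (34–36), GTT (37–39), AGT (40–42), GCC (43–45), GCG (46–48), TGA (49–51).
TGA is a stop codon; it begins at position 49.

49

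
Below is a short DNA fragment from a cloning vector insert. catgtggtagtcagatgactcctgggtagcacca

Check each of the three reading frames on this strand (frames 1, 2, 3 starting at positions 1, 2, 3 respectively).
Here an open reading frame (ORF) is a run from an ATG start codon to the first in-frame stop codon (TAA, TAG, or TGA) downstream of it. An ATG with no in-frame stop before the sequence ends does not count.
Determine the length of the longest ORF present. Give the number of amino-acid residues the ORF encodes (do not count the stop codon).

4

Frame 1: CAT GTG GTA GTC AGA TGA CTC CTG GGT AGC ACC — no ATG→stop ORF.
Frame 2: ATG TGG TAG TCA GAT GAC TCC TGG GTA GCA CCA — ATG at 2, stop TAG at 8 → 9 nt.
Frame 3: TGT GGT AGT CAG ATG ACT CCT GGG TAG CAC — ATG at 15, stop TAG at 27 → 15 nt.
Longest: frame 3, positions 15–29, 15 nt = 5 codons = 4 aa. → 4 amino acids.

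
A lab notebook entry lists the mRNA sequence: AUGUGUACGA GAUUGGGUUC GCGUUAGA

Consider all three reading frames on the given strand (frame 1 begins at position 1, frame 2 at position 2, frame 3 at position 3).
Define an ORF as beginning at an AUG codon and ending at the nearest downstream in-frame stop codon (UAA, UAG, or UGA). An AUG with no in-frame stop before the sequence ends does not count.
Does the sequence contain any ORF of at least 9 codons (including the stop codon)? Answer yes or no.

yes

Frame 1: AUG UGU ACG AGA UUG GGU UCG CGU UAG — AUG at 1, stop UAG at 25 → 27 nt.
Frame 2: UGU GUA CGA GAU UGG GUU CGC GUU AGA — no AUG→stop ORF.
Frame 3: GUG UAC GAG AUU GGG UUC GCG UUA — no AUG→stop ORF.
Frame 1 has an ORF of 9 codons (positions 1–27) ≥ 9, so yes.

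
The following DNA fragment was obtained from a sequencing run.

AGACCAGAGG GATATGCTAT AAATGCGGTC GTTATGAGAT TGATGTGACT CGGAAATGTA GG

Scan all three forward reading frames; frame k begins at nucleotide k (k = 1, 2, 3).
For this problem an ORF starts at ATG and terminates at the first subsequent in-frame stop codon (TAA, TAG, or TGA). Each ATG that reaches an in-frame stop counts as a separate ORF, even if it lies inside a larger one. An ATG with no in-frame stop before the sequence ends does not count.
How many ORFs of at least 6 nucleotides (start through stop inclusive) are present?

Frame 1: AGA CCA GAG GGA TAT GCT ATA AAT GCG GTC GTT ATG AGA TTG ATG TGA CTC GGA AAT GTA — ATG at 34, stop TGA at 46 → 15 nt; ATG at 43, stop TGA at 46 → 6 nt.
Frame 2: GAC CAG AGG GAT ATG CTA TAA ATG CGG TCG TTA TGA GAT TGA TGT GAC TCG GAA ATG TAG — ATG at 14, stop TAA at 20 → 9 nt; ATG at 23, stop TGA at 35 → 15 nt; ATG at 56, stop TAG at 59 → 6 nt.
Frame 3: ACC AGA GGG ATA TGC TAT AAA TGC GGT CGT TAT GAG ATT GAT GTG ACT CGG AAA TGT AGG — no ATG→stop ORF.
ORFs ≥ 6 nucleotides: frame 1 34–48 (15 nucleotides), frame 1 43–48 (6 nucleotides), frame 2 14–22 (9 nucleotides), frame 2 23–37 (15 nucleotides), frame 2 56–61 (6 nucleotides). Count = 5.

5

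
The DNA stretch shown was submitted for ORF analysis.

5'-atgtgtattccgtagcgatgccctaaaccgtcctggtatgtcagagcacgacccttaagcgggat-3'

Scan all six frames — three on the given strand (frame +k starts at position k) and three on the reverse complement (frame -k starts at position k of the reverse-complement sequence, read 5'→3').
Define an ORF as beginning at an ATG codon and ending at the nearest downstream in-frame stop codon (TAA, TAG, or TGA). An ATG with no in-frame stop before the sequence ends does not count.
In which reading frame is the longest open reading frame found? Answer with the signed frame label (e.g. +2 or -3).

Reverse complement (5'→3'): ATCCCGCTTAAGGGTCGTGCTCTGACATACCAGGACGGTTTAGGGCATCGCTACGGAATACACAT
Frame +1: ATG TGT ATT CCG TAG CGA TGC CCT AAA CCG TCC TGG TAT GTC AGA GCA CGA CCC TTA AGC GGG — ATG at 1, stop TAG at 13 → 15 nt.
Frame +2: TGT GTA TTC CGT AGC GAT GCC CTA AAC CGT CCT GGT ATG TCA GAG CAC GAC CCT TAA GCG GGA — ATG at 38, stop TAA at 56 → 21 nt.
Frame +3: GTG TAT TCC GTA GCG ATG CCC TAA ACC GTC CTG GTA TGT CAG AGC ACG ACC CTT AAG CGG GAT — ATG at 18, stop TAA at 24 → 9 nt.
Frame -1: ATC CCG CTT AAG GGT CGT GCT CTG ACA TAC CAG GAC GGT TTA GGG CAT CGC TAC GGA ATA CAC — no ATG→stop ORF.
Frame -2: TCC CGC TTA AGG GTC GTG CTC TGA CAT ACC AGG ACG GTT TAG GGC ATC GCT ACG GAA TAC ACA — no ATG→stop ORF.
Frame -3: CCC GCT TAA GGG TCG TGC TCT GAC ATA CCA GGA CGG TTT AGG GCA TCG CTA CGG AAT ACA CAT — no ATG→stop ORF.
Longest ORF is 21 nt in frame +2 (positions 38–58).

+2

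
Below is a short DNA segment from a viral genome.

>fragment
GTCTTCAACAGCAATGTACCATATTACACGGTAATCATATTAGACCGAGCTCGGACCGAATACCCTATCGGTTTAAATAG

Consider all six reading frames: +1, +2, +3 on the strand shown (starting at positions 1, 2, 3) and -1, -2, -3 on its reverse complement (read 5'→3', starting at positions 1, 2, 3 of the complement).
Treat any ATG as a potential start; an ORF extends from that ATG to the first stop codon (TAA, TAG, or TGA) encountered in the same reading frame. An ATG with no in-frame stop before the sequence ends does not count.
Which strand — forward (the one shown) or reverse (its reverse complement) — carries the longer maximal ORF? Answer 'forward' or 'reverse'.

Reverse complement (5'→3'): CTATTTAAACCGATAGGGTATTCGGTCCGAGCTCGGTCTAATATGATTACCGTGTAATATGGTACATTGCTGTTGAAGAC
Frame +1: GTC TTC AAC AGC AAT GTA CCA TAT TAC ACG GTA ATC ATA TTA GAC CGA GCT CGG ACC GAA TAC CCT ATC GGT TTA AAT — no ATG→stop ORF.
Frame +2: TCT TCA ACA GCA ATG TAC CAT ATT ACA CGG TAA TCA TAT TAG ACC GAG CTC GGA CCG AAT ACC CTA TCG GTT TAA ATA — ATG at 14, stop TAA at 32 → 21 nt.
Frame +3: CTT CAA CAG CAA TGT ACC ATA TTA CAC GGT AAT CAT ATT AGA CCG AGC TCG GAC CGA ATA CCC TAT CGG TTT AAA TAG — no ATG→stop ORF.
Frame -1: CTA TTT AAA CCG ATA GGG TAT TCG GTC CGA GCT CGG TCT AAT ATG ATT ACC GTG TAA TAT GGT ACA TTG CTG TTG AAG — ATG at 43, stop TAA at 55 → 15 nt.
Frame -2: TAT TTA AAC CGA TAG GGT ATT CGG TCC GAG CTC GGT CTA ATA TGA TTA CCG TGT AAT ATG GTA CAT TGC TGT TGA AGA — ATG at 59, stop TGA at 74 → 18 nt.
Frame -3: ATT TAA ACC GAT AGG GTA TTC GGT CCG AGC TCG GTC TAA TAT GAT TAC CGT GTA ATA TGG TAC ATT GCT GTT GAA GAC — no ATG→stop ORF.
Forward-strand max 21 nt; reverse-strand max 18 nt. The forward strand has the longer ORF.

forward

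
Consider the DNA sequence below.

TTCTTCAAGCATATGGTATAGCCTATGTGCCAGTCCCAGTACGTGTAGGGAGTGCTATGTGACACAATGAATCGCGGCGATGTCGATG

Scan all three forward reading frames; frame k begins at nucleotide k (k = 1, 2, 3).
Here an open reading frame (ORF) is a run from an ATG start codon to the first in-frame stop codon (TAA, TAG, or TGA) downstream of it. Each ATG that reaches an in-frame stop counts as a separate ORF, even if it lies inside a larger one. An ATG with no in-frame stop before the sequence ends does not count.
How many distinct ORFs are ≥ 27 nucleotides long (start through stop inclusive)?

Frame 1: TTC TTC AAG CAT ATG GTA TAG CCT ATG TGC CAG TCC CAG TAC GTG TAG GGA GTG CTA TGT GAC ACA ATG AAT CGC GGC GAT GTC GAT — ATG at 13, stop TAG at 19 → 9 nt; ATG at 25, stop TAG at 46 → 24 nt.
Frame 2: TCT TCA AGC ATA TGG TAT AGC CTA TGT GCC AGT CCC AGT ACG TGT AGG GAG TGC TAT GTG ACA CAA TGA ATC GCG GCG ATG TCG ATG — no ATG→stop ORF.
Frame 3: CTT CAA GCA TAT GGT ATA GCC TAT GTG CCA GTC CCA GTA CGT GTA GGG AGT GCT ATG TGA CAC AAT GAA TCG CGG CGA TGT CGA — ATG at 57, stop TGA at 60 → 6 nt.
No ORF reaches 27 nucleotides. Count = 0.

0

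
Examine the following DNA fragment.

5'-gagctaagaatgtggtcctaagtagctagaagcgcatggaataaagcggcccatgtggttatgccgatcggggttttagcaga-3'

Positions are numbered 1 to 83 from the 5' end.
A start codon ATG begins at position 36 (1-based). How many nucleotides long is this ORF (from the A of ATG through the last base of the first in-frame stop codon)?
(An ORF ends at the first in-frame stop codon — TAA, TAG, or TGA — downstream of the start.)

9

Codons from position 36: ATG (36–38), GAA (39–41), TAA (42–44).
TAA is the first in-frame stop; ORF spans 36–44, 9 nucleotides.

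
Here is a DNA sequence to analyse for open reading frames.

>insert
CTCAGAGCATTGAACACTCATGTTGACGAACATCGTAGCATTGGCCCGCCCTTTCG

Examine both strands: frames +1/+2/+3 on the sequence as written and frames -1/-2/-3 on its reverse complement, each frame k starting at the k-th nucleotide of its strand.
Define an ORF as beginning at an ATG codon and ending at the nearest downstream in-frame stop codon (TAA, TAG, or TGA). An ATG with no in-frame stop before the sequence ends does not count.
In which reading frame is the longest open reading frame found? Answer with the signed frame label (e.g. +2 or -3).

-1

Reverse complement (5'→3'): CGAAAGGGCGGGCCAATGCTACGATGTTCGTCAACATGAGTGTTCAATGCTCTGAG
Frame +1: CTC AGA GCA TTG AAC ACT CAT GTT GAC GAA CAT CGT AGC ATT GGC CCG CCC TTT — no ATG→stop ORF.
Frame +2: TCA GAG CAT TGA ACA CTC ATG TTG ACG AAC ATC GTA GCA TTG GCC CGC CCT TTC — no ATG→stop ORF.
Frame +3: CAG AGC ATT GAA CAC TCA TGT TGA CGA ACA TCG TAG CAT TGG CCC GCC CTT TCG — no ATG→stop ORF.
Frame -1: CGA AAG GGC GGG CCA ATG CTA CGA TGT TCG TCA ACA TGA GTG TTC AAT GCT CTG — ATG at 16, stop TGA at 37 → 24 nt.
Frame -2: GAA AGG GCG GGC CAA TGC TAC GAT GTT CGT CAA CAT GAG TGT TCA ATG CTC TGA — ATG at 47, stop TGA at 53 → 9 nt.
Frame -3: AAA GGG CGG GCC AAT GCT ACG ATG TTC GTC AAC ATG AGT GTT CAA TGC TCT GAG — no ATG→stop ORF.
Longest ORF is 24 nt in frame -1 (positions 16–39).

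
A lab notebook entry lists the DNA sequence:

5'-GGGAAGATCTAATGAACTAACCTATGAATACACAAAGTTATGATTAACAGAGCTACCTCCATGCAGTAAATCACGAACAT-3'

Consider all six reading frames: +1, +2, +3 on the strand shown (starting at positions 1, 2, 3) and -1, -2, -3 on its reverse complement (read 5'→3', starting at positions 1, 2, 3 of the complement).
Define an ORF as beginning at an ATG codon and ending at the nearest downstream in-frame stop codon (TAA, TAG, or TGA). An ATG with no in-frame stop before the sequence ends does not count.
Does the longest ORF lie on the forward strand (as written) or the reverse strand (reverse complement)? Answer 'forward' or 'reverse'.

Reverse complement (5'→3'): ATGTTCGTGATTTACTGCATGGAGGTAGCTCTGTTAATCATAACTTTGTGTATTCATAGGTTAGTTCATTAGATCTTCCC
Frame +1: GGG AAG ATC TAA TGA ACT AAC CTA TGA ATA CAC AAA GTT ATG ATT AAC AGA GCT ACC TCC ATG CAG TAA ATC ACG AAC — ATG at 40, stop TAA at 67 → 30 nt; ATG at 61, stop TAA at 67 → 9 nt.
Frame +2: GGA AGA TCT AAT GAA CTA ACC TAT GAA TAC ACA AAG TTA TGA TTA ACA GAG CTA CCT CCA TGC AGT AAA TCA CGA ACA — no ATG→stop ORF.
Frame +3: GAA GAT CTA ATG AAC TAA CCT ATG AAT ACA CAA AGT TAT GAT TAA CAG AGC TAC CTC CAT GCA GTA AAT CAC GAA CAT — ATG at 12, stop TAA at 18 → 9 nt; ATG at 24, stop TAA at 45 → 24 nt.
Frame -1: ATG TTC GTG ATT TAC TGC ATG GAG GTA GCT CTG TTA ATC ATA ACT TTG TGT ATT CAT AGG TTA GTT CAT TAG ATC TTC — ATG at 1, stop TAG at 70 → 72 nt; ATG at 19, stop TAG at 70 → 54 nt.
Frame -2: TGT TCG TGA TTT ACT GCA TGG AGG TAG CTC TGT TAA TCA TAA CTT TGT GTA TTC ATA GGT TAG TTC ATT AGA TCT TCC — no ATG→stop ORF.
Frame -3: GTT CGT GAT TTA CTG CAT GGA GGT AGC TCT GTT AAT CAT AAC TTT GTG TAT TCA TAG GTT AGT TCA TTA GAT CTT CCC — no ATG→stop ORF.
Forward-strand max 30 nt; reverse-strand max 72 nt. The reverse strand has the longer ORF.

reverse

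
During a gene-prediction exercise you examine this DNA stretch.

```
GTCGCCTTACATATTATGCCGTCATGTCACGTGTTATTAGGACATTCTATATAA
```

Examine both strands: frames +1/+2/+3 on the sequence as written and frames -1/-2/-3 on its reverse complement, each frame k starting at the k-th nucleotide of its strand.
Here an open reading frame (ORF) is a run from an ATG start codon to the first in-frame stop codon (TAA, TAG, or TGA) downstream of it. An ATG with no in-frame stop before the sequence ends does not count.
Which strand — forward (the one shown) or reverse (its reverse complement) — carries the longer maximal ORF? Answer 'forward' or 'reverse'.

Reverse complement (5'→3'): TTATATAGAATGTCCTAATAACACGTGACATGACGGCATAATATGTAAGGCGAC
Frame +1: GTC GCC TTA CAT ATT ATG CCG TCA TGT CAC GTG TTA TTA GGA CAT TCT ATA TAA — ATG at 16, stop TAA at 52 → 39 nt.
Frame +2: TCG CCT TAC ATA TTA TGC CGT CAT GTC ACG TGT TAT TAG GAC ATT CTA TAT — no ATG→stop ORF.
Frame +3: CGC CTT ACA TAT TAT GCC GTC ATG TCA CGT GTT ATT AGG ACA TTC TAT ATA — no ATG→stop ORF.
Frame -1: TTA TAT AGA ATG TCC TAA TAA CAC GTG ACA TGA CGG CAT AAT ATG TAA GGC GAC — ATG at 10, stop TAA at 16 → 9 nt; ATG at 43, stop TAA at 46 → 6 nt.
Frame -2: TAT ATA GAA TGT CCT AAT AAC ACG TGA CAT GAC GGC ATA ATA TGT AAG GCG — no ATG→stop ORF.
Frame -3: ATA TAG AAT GTC CTA ATA ACA CGT GAC ATG ACG GCA TAA TAT GTA AGG CGA — ATG at 30, stop TAA at 39 → 12 nt.
Forward-strand max 39 nt; reverse-strand max 12 nt. The forward strand has the longer ORF.

forward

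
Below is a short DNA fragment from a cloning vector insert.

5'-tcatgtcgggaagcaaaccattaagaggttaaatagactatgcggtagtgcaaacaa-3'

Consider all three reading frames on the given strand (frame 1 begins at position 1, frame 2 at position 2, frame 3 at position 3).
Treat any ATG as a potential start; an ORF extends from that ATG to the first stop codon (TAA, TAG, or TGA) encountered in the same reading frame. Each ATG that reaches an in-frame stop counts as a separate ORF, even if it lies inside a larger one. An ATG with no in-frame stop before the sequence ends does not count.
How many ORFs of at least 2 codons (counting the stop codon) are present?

Frame 1: TCA TGT CGG GAA GCA AAC CAT TAA GAG GTT AAA TAG ACT ATG CGG TAG TGC AAA CAA — ATG at 40, stop TAG at 46 → 9 nt.
Frame 2: CAT GTC GGG AAG CAA ACC ATT AAG AGG TTA AAT AGA CTA TGC GGT AGT GCA AAC — no ATG→stop ORF.
Frame 3: ATG TCG GGA AGC AAA CCA TTA AGA GGT TAA ATA GAC TAT GCG GTA GTG CAA ACA — ATG at 3, stop TAA at 30 → 30 nt.
ORFs ≥ 2 codons: frame 1 40–48 (3 codons), frame 3 3–32 (10 codons). Count = 2.

2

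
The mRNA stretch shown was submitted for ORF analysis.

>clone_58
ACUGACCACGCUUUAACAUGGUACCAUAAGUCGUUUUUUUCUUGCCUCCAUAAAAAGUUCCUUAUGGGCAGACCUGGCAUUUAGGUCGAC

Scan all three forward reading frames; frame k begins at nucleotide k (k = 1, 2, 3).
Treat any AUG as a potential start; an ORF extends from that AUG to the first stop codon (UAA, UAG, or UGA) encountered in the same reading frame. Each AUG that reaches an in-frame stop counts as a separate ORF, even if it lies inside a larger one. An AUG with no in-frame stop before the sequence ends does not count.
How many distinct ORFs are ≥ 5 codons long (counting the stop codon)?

Frame 1: ACU GAC CAC GCU UUA ACA UGG UAC CAU AAG UCG UUU UUU UCU UGC CUC CAU AAA AAG UUC CUU AUG GGC AGA CCU GGC AUU UAG GUC GAC — AUG at 64, stop UAG at 82 → 21 nt.
Frame 2: CUG ACC ACG CUU UAA CAU GGU ACC AUA AGU CGU UUU UUU CUU GCC UCC AUA AAA AGU UCC UUA UGG GCA GAC CUG GCA UUU AGG UCG — no AUG→stop ORF.
Frame 3: UGA CCA CGC UUU AAC AUG GUA CCA UAA GUC GUU UUU UUC UUG CCU CCA UAA AAA GUU CCU UAU GGG CAG ACC UGG CAU UUA GGU CGA — AUG at 18, stop UAA at 27 → 12 nt.
ORFs ≥ 5 codons: frame 1 64–84 (7 codons). Count = 1.

1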